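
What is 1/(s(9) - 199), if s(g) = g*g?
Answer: -1/118 ≈ -0.0084746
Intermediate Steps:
s(g) = g²
1/(s(9) - 199) = 1/(9² - 199) = 1/(81 - 199) = 1/(-118) = -1/118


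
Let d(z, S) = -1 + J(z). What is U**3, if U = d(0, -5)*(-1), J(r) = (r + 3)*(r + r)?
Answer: 1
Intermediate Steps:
J(r) = 2*r*(3 + r) (J(r) = (3 + r)*(2*r) = 2*r*(3 + r))
d(z, S) = -1 + 2*z*(3 + z)
U = 1 (U = (-1 + 2*0*(3 + 0))*(-1) = (-1 + 2*0*3)*(-1) = (-1 + 0)*(-1) = -1*(-1) = 1)
U**3 = 1**3 = 1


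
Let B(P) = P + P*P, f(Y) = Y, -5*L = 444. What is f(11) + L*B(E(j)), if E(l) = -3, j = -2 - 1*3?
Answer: -2609/5 ≈ -521.80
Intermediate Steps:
L = -444/5 (L = -⅕*444 = -444/5 ≈ -88.800)
j = -5 (j = -2 - 3 = -5)
B(P) = P + P²
f(11) + L*B(E(j)) = 11 - (-1332)*(1 - 3)/5 = 11 - (-1332)*(-2)/5 = 11 - 444/5*6 = 11 - 2664/5 = -2609/5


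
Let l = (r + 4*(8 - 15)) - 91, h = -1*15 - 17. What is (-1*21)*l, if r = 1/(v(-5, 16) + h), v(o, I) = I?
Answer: 40005/16 ≈ 2500.3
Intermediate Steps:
h = -32 (h = -15 - 17 = -32)
r = -1/16 (r = 1/(16 - 32) = 1/(-16) = -1/16 ≈ -0.062500)
l = -1905/16 (l = (-1/16 + 4*(8 - 15)) - 91 = (-1/16 + 4*(-7)) - 91 = (-1/16 - 28) - 91 = -449/16 - 91 = -1905/16 ≈ -119.06)
(-1*21)*l = -1*21*(-1905/16) = -21*(-1905/16) = 40005/16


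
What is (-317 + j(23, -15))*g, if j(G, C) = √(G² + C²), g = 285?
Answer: -90345 + 285*√754 ≈ -82519.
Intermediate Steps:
j(G, C) = √(C² + G²)
(-317 + j(23, -15))*g = (-317 + √((-15)² + 23²))*285 = (-317 + √(225 + 529))*285 = (-317 + √754)*285 = -90345 + 285*√754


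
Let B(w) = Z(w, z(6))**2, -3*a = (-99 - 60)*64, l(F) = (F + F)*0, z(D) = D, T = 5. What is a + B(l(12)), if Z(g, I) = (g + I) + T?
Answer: 3513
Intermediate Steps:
l(F) = 0 (l(F) = (2*F)*0 = 0)
a = 3392 (a = -(-99 - 60)*64/3 = -(-53)*64 = -1/3*(-10176) = 3392)
Z(g, I) = 5 + I + g (Z(g, I) = (g + I) + 5 = (I + g) + 5 = 5 + I + g)
B(w) = (11 + w)**2 (B(w) = (5 + 6 + w)**2 = (11 + w)**2)
a + B(l(12)) = 3392 + (11 + 0)**2 = 3392 + 11**2 = 3392 + 121 = 3513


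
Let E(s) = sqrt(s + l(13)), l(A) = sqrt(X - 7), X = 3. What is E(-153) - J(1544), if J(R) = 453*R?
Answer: -699432 + sqrt(-153 + 2*I) ≈ -6.9943e+5 + 12.37*I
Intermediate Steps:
l(A) = 2*I (l(A) = sqrt(3 - 7) = sqrt(-4) = 2*I)
E(s) = sqrt(s + 2*I)
E(-153) - J(1544) = sqrt(-153 + 2*I) - 453*1544 = sqrt(-153 + 2*I) - 1*699432 = sqrt(-153 + 2*I) - 699432 = -699432 + sqrt(-153 + 2*I)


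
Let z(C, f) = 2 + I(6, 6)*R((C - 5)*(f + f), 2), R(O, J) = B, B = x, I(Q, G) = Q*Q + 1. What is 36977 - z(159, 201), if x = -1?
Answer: 37012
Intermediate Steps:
I(Q, G) = 1 + Q² (I(Q, G) = Q² + 1 = 1 + Q²)
B = -1
R(O, J) = -1
z(C, f) = -35 (z(C, f) = 2 + (1 + 6²)*(-1) = 2 + (1 + 36)*(-1) = 2 + 37*(-1) = 2 - 37 = -35)
36977 - z(159, 201) = 36977 - 1*(-35) = 36977 + 35 = 37012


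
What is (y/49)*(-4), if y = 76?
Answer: -304/49 ≈ -6.2041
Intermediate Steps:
(y/49)*(-4) = (76/49)*(-4) = -304/49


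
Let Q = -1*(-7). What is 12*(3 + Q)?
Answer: 120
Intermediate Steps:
Q = 7
12*(3 + Q) = 12*(3 + 7) = 12*10 = 120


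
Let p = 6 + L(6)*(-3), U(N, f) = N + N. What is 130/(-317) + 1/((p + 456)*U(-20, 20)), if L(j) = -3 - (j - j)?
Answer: -2449517/5972280 ≈ -0.41015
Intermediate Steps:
U(N, f) = 2*N
L(j) = -3 (L(j) = -3 - 1*0 = -3 + 0 = -3)
p = 15 (p = 6 - 3*(-3) = 6 + 9 = 15)
130/(-317) + 1/((p + 456)*U(-20, 20)) = 130/(-317) + 1/((15 + 456)*((2*(-20)))) = 130*(-1/317) + 1/(471*(-40)) = -130/317 + (1/471)*(-1/40) = -130/317 - 1/18840 = -2449517/5972280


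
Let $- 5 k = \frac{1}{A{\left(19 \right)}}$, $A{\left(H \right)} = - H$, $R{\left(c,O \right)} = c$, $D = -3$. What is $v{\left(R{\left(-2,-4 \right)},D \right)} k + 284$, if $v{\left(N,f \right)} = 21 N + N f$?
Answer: $\frac{26944}{95} \approx 283.62$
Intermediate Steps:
$k = \frac{1}{95}$ ($k = - \frac{1}{5 \left(\left(-1\right) 19\right)} = - \frac{1}{5 \left(-19\right)} = \left(- \frac{1}{5}\right) \left(- \frac{1}{19}\right) = \frac{1}{95} \approx 0.010526$)
$v{\left(R{\left(-2,-4 \right)},D \right)} k + 284 = - 2 \left(21 - 3\right) \frac{1}{95} + 284 = \left(-2\right) 18 \cdot \frac{1}{95} + 284 = \left(-36\right) \frac{1}{95} + 284 = - \frac{36}{95} + 284 = \frac{26944}{95}$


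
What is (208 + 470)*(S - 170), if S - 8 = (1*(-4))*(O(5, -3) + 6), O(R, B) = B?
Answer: -117972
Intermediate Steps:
S = -4 (S = 8 + (1*(-4))*(-3 + 6) = 8 - 4*3 = 8 - 12 = -4)
(208 + 470)*(S - 170) = (208 + 470)*(-4 - 170) = 678*(-174) = -117972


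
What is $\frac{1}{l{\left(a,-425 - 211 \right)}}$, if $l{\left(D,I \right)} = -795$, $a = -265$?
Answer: $- \frac{1}{795} \approx -0.0012579$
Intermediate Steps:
$\frac{1}{l{\left(a,-425 - 211 \right)}} = \frac{1}{-795} = - \frac{1}{795}$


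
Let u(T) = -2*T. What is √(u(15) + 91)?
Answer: √61 ≈ 7.8102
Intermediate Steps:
√(u(15) + 91) = √(-2*15 + 91) = √(-30 + 91) = √61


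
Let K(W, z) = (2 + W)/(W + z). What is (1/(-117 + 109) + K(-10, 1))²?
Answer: 3025/5184 ≈ 0.58353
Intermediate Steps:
K(W, z) = (2 + W)/(W + z)
(1/(-117 + 109) + K(-10, 1))² = (1/(-117 + 109) + (2 - 10)/(-10 + 1))² = (1/(-8) - 8/(-9))² = (-⅛ - ⅑*(-8))² = (-⅛ + 8/9)² = (55/72)² = 3025/5184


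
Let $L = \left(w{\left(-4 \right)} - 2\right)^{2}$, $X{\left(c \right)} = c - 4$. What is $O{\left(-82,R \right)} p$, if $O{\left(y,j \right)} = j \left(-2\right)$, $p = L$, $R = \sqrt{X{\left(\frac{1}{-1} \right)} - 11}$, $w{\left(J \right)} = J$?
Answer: $- 288 i \approx - 288.0 i$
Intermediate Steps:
$X{\left(c \right)} = -4 + c$
$L = 36$ ($L = \left(-4 - 2\right)^{2} = \left(-6\right)^{2} = 36$)
$R = 4 i$ ($R = \sqrt{\left(-4 + \frac{1}{-1}\right) - 11} = \sqrt{\left(-4 - 1\right) - 11} = \sqrt{-5 - 11} = \sqrt{-16} = 4 i \approx 4.0 i$)
$p = 36$
$O{\left(y,j \right)} = - 2 j$
$O{\left(-82,R \right)} p = - 2 \cdot 4 i 36 = - 8 i 36 = - 288 i$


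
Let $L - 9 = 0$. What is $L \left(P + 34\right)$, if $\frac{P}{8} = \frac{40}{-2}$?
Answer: $-1134$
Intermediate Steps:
$P = -160$ ($P = 8 \frac{40}{-2} = 8 \cdot 40 \left(- \frac{1}{2}\right) = 8 \left(-20\right) = -160$)
$L = 9$ ($L = 9 + 0 = 9$)
$L \left(P + 34\right) = 9 \left(-160 + 34\right) = 9 \left(-126\right) = -1134$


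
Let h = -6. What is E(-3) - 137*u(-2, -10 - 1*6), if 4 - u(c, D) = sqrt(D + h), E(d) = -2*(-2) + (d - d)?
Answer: -544 + 137*I*sqrt(22) ≈ -544.0 + 642.59*I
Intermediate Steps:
E(d) = 4 (E(d) = 4 + 0 = 4)
u(c, D) = 4 - sqrt(-6 + D) (u(c, D) = 4 - sqrt(D - 6) = 4 - sqrt(-6 + D))
E(-3) - 137*u(-2, -10 - 1*6) = 4 - 137*(4 - sqrt(-6 + (-10 - 1*6))) = 4 - 137*(4 - sqrt(-6 + (-10 - 6))) = 4 - 137*(4 - sqrt(-6 - 16)) = 4 - 137*(4 - sqrt(-22)) = 4 - 137*(4 - I*sqrt(22)) = 4 + (-548 + 137*I*sqrt(22)) = -544 + 137*I*sqrt(22)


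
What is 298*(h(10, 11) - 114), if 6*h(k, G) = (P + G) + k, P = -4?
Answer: -99383/3 ≈ -33128.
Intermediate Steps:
h(k, G) = -⅔ + G/6 + k/6 (h(k, G) = ((-4 + G) + k)/6 = (-4 + G + k)/6 = -⅔ + G/6 + k/6)
298*(h(10, 11) - 114) = 298*((-⅔ + (⅙)*11 + (⅙)*10) - 114) = 298*((-⅔ + 11/6 + 5/3) - 114) = 298*(17/6 - 114) = 298*(-667/6) = -99383/3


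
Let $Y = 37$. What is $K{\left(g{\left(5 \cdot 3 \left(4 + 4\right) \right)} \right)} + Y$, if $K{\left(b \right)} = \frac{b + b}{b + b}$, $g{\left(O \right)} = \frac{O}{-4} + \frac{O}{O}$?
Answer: $38$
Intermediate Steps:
$g{\left(O \right)} = 1 - \frac{O}{4}$ ($g{\left(O \right)} = O \left(- \frac{1}{4}\right) + 1 = - \frac{O}{4} + 1 = 1 - \frac{O}{4}$)
$K{\left(b \right)} = 1$ ($K{\left(b \right)} = \frac{2 b}{2 b} = 2 b \frac{1}{2 b} = 1$)
$K{\left(g{\left(5 \cdot 3 \left(4 + 4\right) \right)} \right)} + Y = 1 + 37 = 38$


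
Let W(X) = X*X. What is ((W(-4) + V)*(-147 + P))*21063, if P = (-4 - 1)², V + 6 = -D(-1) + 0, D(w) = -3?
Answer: -33405918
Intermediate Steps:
W(X) = X²
V = -3 (V = -6 + (-1*(-3) + 0) = -6 + (3 + 0) = -6 + 3 = -3)
P = 25 (P = (-5)² = 25)
((W(-4) + V)*(-147 + P))*21063 = (((-4)² - 3)*(-147 + 25))*21063 = ((16 - 3)*(-122))*21063 = (13*(-122))*21063 = -1586*21063 = -33405918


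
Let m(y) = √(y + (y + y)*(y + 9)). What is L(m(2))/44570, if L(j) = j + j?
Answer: √46/22285 ≈ 0.00030435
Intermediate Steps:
m(y) = √(y + 2*y*(9 + y)) (m(y) = √(y + (2*y)*(9 + y)) = √(y + 2*y*(9 + y)))
L(j) = 2*j
L(m(2))/44570 = (2*√(2*(19 + 2*2)))/44570 = (2*√(2*(19 + 4)))*(1/44570) = (2*√(2*23))*(1/44570) = (2*√46)*(1/44570) = √46/22285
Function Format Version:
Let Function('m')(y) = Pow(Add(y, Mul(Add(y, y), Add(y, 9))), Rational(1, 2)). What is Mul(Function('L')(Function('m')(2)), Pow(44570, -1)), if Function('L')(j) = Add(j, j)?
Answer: Mul(Rational(1, 22285), Pow(46, Rational(1, 2))) ≈ 0.00030435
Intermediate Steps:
Function('m')(y) = Pow(Add(y, Mul(2, y, Add(9, y))), Rational(1, 2)) (Function('m')(y) = Pow(Add(y, Mul(Mul(2, y), Add(9, y))), Rational(1, 2)) = Pow(Add(y, Mul(2, y, Add(9, y))), Rational(1, 2)))
Function('L')(j) = Mul(2, j)
Mul(Function('L')(Function('m')(2)), Pow(44570, -1)) = Mul(Mul(2, Pow(Mul(2, Add(19, Mul(2, 2))), Rational(1, 2))), Pow(44570, -1)) = Mul(Mul(2, Pow(Mul(2, Add(19, 4)), Rational(1, 2))), Rational(1, 44570)) = Mul(Mul(2, Pow(Mul(2, 23), Rational(1, 2))), Rational(1, 44570)) = Mul(Mul(2, Pow(46, Rational(1, 2))), Rational(1, 44570)) = Mul(Rational(1, 22285), Pow(46, Rational(1, 2)))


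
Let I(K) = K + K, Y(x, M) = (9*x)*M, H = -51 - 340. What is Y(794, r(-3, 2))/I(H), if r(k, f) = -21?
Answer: 75033/391 ≈ 191.90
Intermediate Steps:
H = -391
Y(x, M) = 9*M*x
I(K) = 2*K
Y(794, r(-3, 2))/I(H) = (9*(-21)*794)/((2*(-391))) = -150066/(-782) = -150066*(-1/782) = 75033/391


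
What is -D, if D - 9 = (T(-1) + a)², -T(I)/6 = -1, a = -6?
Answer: -9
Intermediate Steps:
T(I) = 6 (T(I) = -6*(-1) = 6)
D = 9 (D = 9 + (6 - 6)² = 9 + 0² = 9 + 0 = 9)
-D = -1*9 = -9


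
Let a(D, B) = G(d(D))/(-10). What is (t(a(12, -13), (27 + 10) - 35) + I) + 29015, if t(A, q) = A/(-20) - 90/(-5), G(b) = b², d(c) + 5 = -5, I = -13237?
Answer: 31593/2 ≈ 15797.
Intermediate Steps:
d(c) = -10 (d(c) = -5 - 5 = -10)
a(D, B) = -10 (a(D, B) = (-10)²/(-10) = 100*(-⅒) = -10)
t(A, q) = 18 - A/20 (t(A, q) = A*(-1/20) - 90*(-⅕) = -A/20 + 18 = 18 - A/20)
(t(a(12, -13), (27 + 10) - 35) + I) + 29015 = ((18 - 1/20*(-10)) - 13237) + 29015 = ((18 + ½) - 13237) + 29015 = (37/2 - 13237) + 29015 = -26437/2 + 29015 = 31593/2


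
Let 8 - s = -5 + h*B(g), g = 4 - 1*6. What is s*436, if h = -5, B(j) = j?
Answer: 1308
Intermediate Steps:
g = -2 (g = 4 - 6 = -2)
s = 3 (s = 8 - (-5 - 5*(-2)) = 8 - (-5 + 10) = 8 - 1*5 = 8 - 5 = 3)
s*436 = 3*436 = 1308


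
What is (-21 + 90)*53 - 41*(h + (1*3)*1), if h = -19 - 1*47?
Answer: 6240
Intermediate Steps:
h = -66 (h = -19 - 47 = -66)
(-21 + 90)*53 - 41*(h + (1*3)*1) = (-21 + 90)*53 - 41*(-66 + (1*3)*1) = 69*53 - 41*(-66 + 3*1) = 3657 - 41*(-66 + 3) = 3657 - 41*(-63) = 3657 + 2583 = 6240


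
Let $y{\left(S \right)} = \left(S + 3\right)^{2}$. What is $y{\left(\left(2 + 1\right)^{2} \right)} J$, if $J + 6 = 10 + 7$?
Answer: $1584$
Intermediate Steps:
$J = 11$ ($J = -6 + \left(10 + 7\right) = -6 + 17 = 11$)
$y{\left(S \right)} = \left(3 + S\right)^{2}$
$y{\left(\left(2 + 1\right)^{2} \right)} J = \left(3 + \left(2 + 1\right)^{2}\right)^{2} \cdot 11 = \left(3 + 3^{2}\right)^{2} \cdot 11 = \left(3 + 9\right)^{2} \cdot 11 = 12^{2} \cdot 11 = 144 \cdot 11 = 1584$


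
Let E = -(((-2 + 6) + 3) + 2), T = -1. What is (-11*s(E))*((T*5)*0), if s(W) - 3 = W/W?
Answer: 0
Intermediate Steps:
E = -9 (E = -((4 + 3) + 2) = -(7 + 2) = -1*9 = -9)
s(W) = 4 (s(W) = 3 + W/W = 3 + 1 = 4)
(-11*s(E))*((T*5)*0) = (-11*4)*(-1*5*0) = -(-220)*0 = -44*0 = 0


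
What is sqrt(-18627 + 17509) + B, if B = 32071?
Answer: 32071 + I*sqrt(1118) ≈ 32071.0 + 33.437*I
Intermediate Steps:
sqrt(-18627 + 17509) + B = sqrt(-18627 + 17509) + 32071 = sqrt(-1118) + 32071 = I*sqrt(1118) + 32071 = 32071 + I*sqrt(1118)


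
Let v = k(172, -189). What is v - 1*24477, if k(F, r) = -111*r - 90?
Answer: -3588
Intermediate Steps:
k(F, r) = -90 - 111*r
v = 20889 (v = -90 - 111*(-189) = -90 + 20979 = 20889)
v - 1*24477 = 20889 - 1*24477 = 20889 - 24477 = -3588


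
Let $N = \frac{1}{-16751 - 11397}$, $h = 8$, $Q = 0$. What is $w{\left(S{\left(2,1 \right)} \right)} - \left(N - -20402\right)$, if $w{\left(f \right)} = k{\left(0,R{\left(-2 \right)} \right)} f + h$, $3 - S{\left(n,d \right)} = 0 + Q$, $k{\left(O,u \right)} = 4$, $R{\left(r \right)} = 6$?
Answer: $- \frac{573712535}{28148} \approx -20382.0$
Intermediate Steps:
$N = - \frac{1}{28148}$ ($N = \frac{1}{-28148} = - \frac{1}{28148} \approx -3.5527 \cdot 10^{-5}$)
$S{\left(n,d \right)} = 3$ ($S{\left(n,d \right)} = 3 - \left(0 + 0\right) = 3 - 0 = 3 + 0 = 3$)
$w{\left(f \right)} = 8 + 4 f$ ($w{\left(f \right)} = 4 f + 8 = 8 + 4 f$)
$w{\left(S{\left(2,1 \right)} \right)} - \left(N - -20402\right) = \left(8 + 4 \cdot 3\right) - \left(- \frac{1}{28148} - -20402\right) = \left(8 + 12\right) - \left(- \frac{1}{28148} + 20402\right) = 20 - \frac{574275495}{28148} = - \frac{573712535}{28148}$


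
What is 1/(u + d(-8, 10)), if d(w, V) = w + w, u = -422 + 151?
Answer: -1/287 ≈ -0.0034843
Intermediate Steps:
u = -271
d(w, V) = 2*w
1/(u + d(-8, 10)) = 1/(-271 + 2*(-8)) = 1/(-271 - 16) = 1/(-287) = -1/287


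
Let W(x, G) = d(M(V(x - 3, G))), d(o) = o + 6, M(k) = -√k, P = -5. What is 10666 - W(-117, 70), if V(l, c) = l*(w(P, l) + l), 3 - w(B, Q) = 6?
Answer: 10660 + 6*√410 ≈ 10781.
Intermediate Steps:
w(B, Q) = -3 (w(B, Q) = 3 - 1*6 = 3 - 6 = -3)
V(l, c) = l*(-3 + l)
d(o) = 6 + o
W(x, G) = 6 - √((-6 + x)*(-3 + x)) (W(x, G) = 6 - √((x - 3)*(-3 + (x - 3))) = 6 - √((-3 + x)*(-3 + (-3 + x))) = 6 - √((-3 + x)*(-6 + x)) = 6 - √((-6 + x)*(-3 + x)))
10666 - W(-117, 70) = 10666 - (6 - √((-6 - 117)*(-3 - 117))) = 10666 - (6 - √(-123*(-120))) = 10666 - (6 - √14760) = 10666 - (6 - 6*√410) = 10666 + (-6 + 6*√410) = 10660 + 6*√410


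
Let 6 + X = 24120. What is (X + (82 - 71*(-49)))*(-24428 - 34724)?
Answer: -1637031600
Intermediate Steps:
X = 24114 (X = -6 + 24120 = 24114)
(X + (82 - 71*(-49)))*(-24428 - 34724) = (24114 + (82 - 71*(-49)))*(-24428 - 34724) = (24114 + (82 + 3479))*(-59152) = (24114 + 3561)*(-59152) = 27675*(-59152) = -1637031600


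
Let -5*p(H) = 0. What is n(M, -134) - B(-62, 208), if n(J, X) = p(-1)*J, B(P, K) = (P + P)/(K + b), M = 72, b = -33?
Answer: 124/175 ≈ 0.70857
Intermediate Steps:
p(H) = 0 (p(H) = -1/5*0 = 0)
B(P, K) = 2*P/(-33 + K) (B(P, K) = (P + P)/(K - 33) = (2*P)/(-33 + K) = 2*P/(-33 + K))
n(J, X) = 0 (n(J, X) = 0*J = 0)
n(M, -134) - B(-62, 208) = 0 - 2*(-62)/(-33 + 208) = 0 - 2*(-62)/175 = 0 - 1*(-124/175) = 0 + 124/175 = 124/175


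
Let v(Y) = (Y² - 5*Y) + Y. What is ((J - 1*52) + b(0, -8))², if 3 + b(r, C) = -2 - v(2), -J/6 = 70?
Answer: 223729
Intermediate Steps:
J = -420 (J = -6*70 = -420)
v(Y) = Y² - 4*Y
b(r, C) = -1 (b(r, C) = -3 + (-2 - 2*(-4 + 2)) = -3 + (-2 - 2*(-2)) = -3 + (-2 - 1*(-4)) = -3 + (-2 + 4) = -3 + 2 = -1)
((J - 1*52) + b(0, -8))² = ((-420 - 1*52) - 1)² = ((-420 - 52) - 1)² = (-472 - 1)² = (-473)² = 223729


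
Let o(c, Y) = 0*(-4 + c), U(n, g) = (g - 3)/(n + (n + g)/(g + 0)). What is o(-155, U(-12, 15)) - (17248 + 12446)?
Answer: -29694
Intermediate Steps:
U(n, g) = (-3 + g)/(n + (g + n)/g)
o(c, Y) = 0
o(-155, U(-12, 15)) - (17248 + 12446) = 0 - (17248 + 12446) = 0 - 1*29694 = 0 - 29694 = -29694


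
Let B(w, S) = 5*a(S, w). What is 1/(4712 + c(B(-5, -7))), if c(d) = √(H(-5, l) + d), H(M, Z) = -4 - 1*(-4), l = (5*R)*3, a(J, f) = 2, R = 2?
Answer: 2356/11101467 - √10/22202934 ≈ 0.00021208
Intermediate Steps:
l = 30 (l = (5*2)*3 = 10*3 = 30)
B(w, S) = 10 (B(w, S) = 5*2 = 10)
H(M, Z) = 0 (H(M, Z) = -4 + 4 = 0)
c(d) = √d (c(d) = √(0 + d) = √d)
1/(4712 + c(B(-5, -7))) = 1/(4712 + √10)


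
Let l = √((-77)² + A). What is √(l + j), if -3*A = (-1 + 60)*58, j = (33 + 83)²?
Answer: √(121104 + 39*√255)/3 ≈ 116.30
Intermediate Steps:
j = 13456 (j = 116² = 13456)
A = -3422/3 (A = -(-1 + 60)*58/3 = -59*58/3 = -⅓*3422 = -3422/3 ≈ -1140.7)
l = 13*√255/3 (l = √((-77)² - 3422/3) = √(5929 - 3422/3) = √(14365/3) = 13*√255/3 ≈ 69.198)
√(l + j) = √(13*√255/3 + 13456) = √(13456 + 13*√255/3)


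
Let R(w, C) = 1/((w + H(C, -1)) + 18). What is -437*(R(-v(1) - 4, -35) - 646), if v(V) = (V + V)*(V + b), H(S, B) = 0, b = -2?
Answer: 4516395/16 ≈ 2.8227e+5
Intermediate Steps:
v(V) = 2*V*(-2 + V) (v(V) = (V + V)*(V - 2) = (2*V)*(-2 + V) = 2*V*(-2 + V))
R(w, C) = 1/(18 + w) (R(w, C) = 1/((w + 0) + 18) = 1/(w + 18) = 1/(18 + w))
-437*(R(-v(1) - 4, -35) - 646) = -437*(1/(18 + (-2*(-2 + 1) - 4)) - 646) = -437*(1/(18 + (-2*(-1) - 4)) - 646) = -437*(1/(18 + (-1*(-2) - 4)) - 646) = -437*(1/(18 + (2 - 4)) - 646) = -437*(1/(18 - 2) - 646) = -437*(1/16 - 646) = -437*(-10335/16) = 4516395/16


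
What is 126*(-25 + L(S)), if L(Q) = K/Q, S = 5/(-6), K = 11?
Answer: -24066/5 ≈ -4813.2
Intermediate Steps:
S = -⅚ (S = 5*(-⅙) = -⅚ ≈ -0.83333)
L(Q) = 11/Q
126*(-25 + L(S)) = 126*(-25 + 11/(-⅚)) = 126*(-25 + 11*(-6/5)) = 126*(-25 - 66/5) = 126*(-191/5) = -24066/5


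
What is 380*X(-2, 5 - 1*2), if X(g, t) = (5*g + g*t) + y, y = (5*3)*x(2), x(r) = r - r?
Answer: -6080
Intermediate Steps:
x(r) = 0
y = 0 (y = (5*3)*0 = 15*0 = 0)
X(g, t) = 5*g + g*t (X(g, t) = (5*g + g*t) + 0 = 5*g + g*t)
380*X(-2, 5 - 1*2) = 380*(-2*(5 + (5 - 1*2))) = 380*(-2*(5 + (5 - 2))) = 380*(-2*(5 + 3)) = 380*(-2*8) = 380*(-16) = -6080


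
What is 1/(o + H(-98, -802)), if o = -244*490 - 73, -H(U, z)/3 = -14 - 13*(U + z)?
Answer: -1/154691 ≈ -6.4645e-6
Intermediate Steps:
H(U, z) = 42 + 39*U + 39*z (H(U, z) = -3*(-14 - 13*(U + z)) = -3*(-14 + (-13*U - 13*z)) = -3*(-14 - 13*U - 13*z) = 42 + 39*U + 39*z)
o = -119633 (o = -119560 - 73 = -119633)
1/(o + H(-98, -802)) = 1/(-119633 + (42 + 39*(-98) + 39*(-802))) = 1/(-119633 + (42 - 3822 - 31278)) = 1/(-119633 - 35058) = 1/(-154691) = -1/154691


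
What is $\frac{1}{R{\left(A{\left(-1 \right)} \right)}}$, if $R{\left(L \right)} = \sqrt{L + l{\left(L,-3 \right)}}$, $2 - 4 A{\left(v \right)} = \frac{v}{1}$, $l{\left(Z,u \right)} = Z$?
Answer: $\frac{\sqrt{6}}{3} \approx 0.8165$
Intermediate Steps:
$A{\left(v \right)} = \frac{1}{2} - \frac{v}{4}$ ($A{\left(v \right)} = \frac{1}{2} - \frac{v 1^{-1}}{4} = \frac{1}{2} - \frac{v 1}{4} = \frac{1}{2} - \frac{v}{4}$)
$R{\left(L \right)} = \sqrt{2} \sqrt{L}$ ($R{\left(L \right)} = \sqrt{L + L} = \sqrt{2 L} = \sqrt{2} \sqrt{L}$)
$\frac{1}{R{\left(A{\left(-1 \right)} \right)}} = \frac{1}{\sqrt{2} \sqrt{\frac{1}{2} - - \frac{1}{4}}} = \frac{1}{\sqrt{2} \sqrt{\frac{1}{2} + \frac{1}{4}}} = \frac{1}{\sqrt{2} \sqrt{\frac{3}{4}}} = \frac{1}{\sqrt{2} \frac{\sqrt{3}}{2}} = \frac{1}{\frac{1}{2} \sqrt{6}} = \frac{\sqrt{6}}{3}$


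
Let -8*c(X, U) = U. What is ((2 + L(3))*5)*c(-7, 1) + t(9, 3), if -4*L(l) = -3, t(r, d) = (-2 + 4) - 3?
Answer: -87/32 ≈ -2.7188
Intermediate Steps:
t(r, d) = -1 (t(r, d) = 2 - 3 = -1)
L(l) = ¾ (L(l) = -¼*(-3) = ¾)
c(X, U) = -U/8
((2 + L(3))*5)*c(-7, 1) + t(9, 3) = ((2 + ¾)*5)*(-⅛*1) - 1 = ((11/4)*5)*(-⅛) - 1 = (55/4)*(-⅛) - 1 = -55/32 - 1 = -87/32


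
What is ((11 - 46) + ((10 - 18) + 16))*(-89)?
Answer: 2403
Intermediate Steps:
((11 - 46) + ((10 - 18) + 16))*(-89) = (-35 + (-8 + 16))*(-89) = (-35 + 8)*(-89) = -27*(-89) = 2403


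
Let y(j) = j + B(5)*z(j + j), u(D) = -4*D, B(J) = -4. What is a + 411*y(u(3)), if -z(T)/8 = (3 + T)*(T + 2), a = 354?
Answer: 6071646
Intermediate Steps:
z(T) = -8*(2 + T)*(3 + T) (z(T) = -8*(3 + T)*(T + 2) = -8*(3 + T)*(2 + T) = -8*(2 + T)*(3 + T))
y(j) = 192 + 128*j² + 321*j (y(j) = j - 4*(-48 - 40*(j + j) - 8*(j + j)²) = j - 4*(-48 - 80*j - 8*4*j²) = j - 4*(-48 - 80*j - 32*j²) = j + (192 + 128*j² + 320*j) = 192 + 128*j² + 321*j)
a + 411*y(u(3)) = 354 + 411*(192 + 128*(-4*3)² + 321*(-4*3)) = 354 + 411*(192 + 128*(-12)² + 321*(-12)) = 354 + 411*(192 + 128*144 - 3852) = 354 + 411*(192 + 18432 - 3852) = 354 + 411*14772 = 354 + 6071292 = 6071646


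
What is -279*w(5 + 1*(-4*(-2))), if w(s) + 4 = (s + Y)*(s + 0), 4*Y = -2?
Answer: -88443/2 ≈ -44222.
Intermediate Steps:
Y = -½ (Y = (¼)*(-2) = -½ ≈ -0.50000)
w(s) = -4 + s*(-½ + s) (w(s) = -4 + (s - ½)*(s + 0) = -4 + (-½ + s)*s = -4 + s*(-½ + s))
-279*w(5 + 1*(-4*(-2))) = -279*(-4 + (5 + 1*(-4*(-2)))² - (5 + 1*(-4*(-2)))/2) = -279*(-4 + (5 + 1*8)² - (5 + 1*8)/2) = -279*(-4 + (5 + 8)² - (5 + 8)/2) = -279*(-4 + 13² - ½*13) = -279*(-4 + 169 - 13/2) = -279*317/2 = -88443/2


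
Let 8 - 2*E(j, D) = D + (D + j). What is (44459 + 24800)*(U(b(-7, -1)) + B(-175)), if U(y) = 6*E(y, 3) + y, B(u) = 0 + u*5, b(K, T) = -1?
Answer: -60047553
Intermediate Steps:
B(u) = 5*u (B(u) = 0 + 5*u = 5*u)
E(j, D) = 4 - D - j/2 (E(j, D) = 4 - (D + (D + j))/2 = 4 - (j + 2*D)/2 = 4 + (-D - j/2) = 4 - D - j/2)
U(y) = 6 - 2*y (U(y) = 6*(4 - 1*3 - y/2) + y = 6*(4 - 3 - y/2) + y = 6*(1 - y/2) + y = (6 - 3*y) + y = 6 - 2*y)
(44459 + 24800)*(U(b(-7, -1)) + B(-175)) = (44459 + 24800)*((6 - 2*(-1)) + 5*(-175)) = 69259*((6 + 2) - 875) = 69259*(8 - 875) = 69259*(-867) = -60047553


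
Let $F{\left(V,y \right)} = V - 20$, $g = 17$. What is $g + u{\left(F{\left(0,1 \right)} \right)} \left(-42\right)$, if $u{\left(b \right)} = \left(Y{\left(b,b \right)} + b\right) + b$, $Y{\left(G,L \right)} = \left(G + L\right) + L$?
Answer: $4217$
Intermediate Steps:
$Y{\left(G,L \right)} = G + 2 L$
$F{\left(V,y \right)} = -20 + V$ ($F{\left(V,y \right)} = V - 20 = -20 + V$)
$u{\left(b \right)} = 5 b$ ($u{\left(b \right)} = \left(\left(b + 2 b\right) + b\right) + b = \left(3 b + b\right) + b = 4 b + b = 5 b$)
$g + u{\left(F{\left(0,1 \right)} \right)} \left(-42\right) = 17 + 5 \left(-20 + 0\right) \left(-42\right) = 17 + 5 \left(-20\right) \left(-42\right) = 17 - -4200 = 17 + 4200 = 4217$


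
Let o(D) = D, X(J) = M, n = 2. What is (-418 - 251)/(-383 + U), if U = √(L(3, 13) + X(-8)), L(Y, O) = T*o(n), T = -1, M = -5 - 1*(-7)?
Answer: 669/383 ≈ 1.7467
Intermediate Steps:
M = 2 (M = -5 + 7 = 2)
X(J) = 2
L(Y, O) = -2 (L(Y, O) = -1*2 = -2)
U = 0 (U = √(-2 + 2) = √0 = 0)
(-418 - 251)/(-383 + U) = (-418 - 251)/(-383 + 0) = -669/(-383) = -669*(-1/383) = 669/383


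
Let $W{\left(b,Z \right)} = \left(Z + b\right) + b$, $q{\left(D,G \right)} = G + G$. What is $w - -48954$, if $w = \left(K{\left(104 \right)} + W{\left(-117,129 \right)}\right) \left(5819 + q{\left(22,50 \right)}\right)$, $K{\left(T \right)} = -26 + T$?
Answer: $-110859$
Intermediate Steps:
$q{\left(D,G \right)} = 2 G$
$W{\left(b,Z \right)} = Z + 2 b$
$w = -159813$ ($w = \left(\left(-26 + 104\right) + \left(129 + 2 \left(-117\right)\right)\right) \left(5819 + 2 \cdot 50\right) = \left(78 + \left(129 - 234\right)\right) \left(5819 + 100\right) = \left(78 - 105\right) 5919 = \left(-27\right) 5919 = -159813$)
$w - -48954 = -159813 - -48954 = -159813 + 48954 = -110859$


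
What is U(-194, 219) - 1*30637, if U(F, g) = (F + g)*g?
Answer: -25162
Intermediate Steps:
U(F, g) = g*(F + g)
U(-194, 219) - 1*30637 = 219*(-194 + 219) - 1*30637 = 219*25 - 30637 = 5475 - 30637 = -25162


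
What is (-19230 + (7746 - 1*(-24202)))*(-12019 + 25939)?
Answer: 177034560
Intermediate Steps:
(-19230 + (7746 - 1*(-24202)))*(-12019 + 25939) = (-19230 + (7746 + 24202))*13920 = (-19230 + 31948)*13920 = 12718*13920 = 177034560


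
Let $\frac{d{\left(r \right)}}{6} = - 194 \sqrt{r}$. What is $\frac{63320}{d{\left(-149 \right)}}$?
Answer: $\frac{15830 i \sqrt{149}}{43359} \approx 4.4565 i$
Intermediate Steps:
$d{\left(r \right)} = - 1164 \sqrt{r}$ ($d{\left(r \right)} = 6 \left(- 194 \sqrt{r}\right) = - 1164 \sqrt{r}$)
$\frac{63320}{d{\left(-149 \right)}} = \frac{63320}{\left(-1164\right) \sqrt{-149}} = \frac{63320}{\left(-1164\right) i \sqrt{149}} = 63320 \frac{i \sqrt{149}}{173436} = \frac{15830 i \sqrt{149}}{43359}$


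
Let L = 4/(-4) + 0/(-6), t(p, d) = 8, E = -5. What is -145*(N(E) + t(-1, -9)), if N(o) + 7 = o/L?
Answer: -870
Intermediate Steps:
L = -1 (L = 4*(-1/4) + 0*(-1/6) = -1 + 0 = -1)
N(o) = -7 - o (N(o) = -7 + o/(-1) = -7 + o*(-1) = -7 - o)
-145*(N(E) + t(-1, -9)) = -145*((-7 - 1*(-5)) + 8) = -145*((-7 + 5) + 8) = -145*(-2 + 8) = -145*6 = -870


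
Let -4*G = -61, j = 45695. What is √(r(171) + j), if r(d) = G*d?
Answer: √193211/2 ≈ 219.78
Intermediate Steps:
G = 61/4 (G = -¼*(-61) = 61/4 ≈ 15.250)
r(d) = 61*d/4
√(r(171) + j) = √((61/4)*171 + 45695) = √(10431/4 + 45695) = √(193211/4) = √193211/2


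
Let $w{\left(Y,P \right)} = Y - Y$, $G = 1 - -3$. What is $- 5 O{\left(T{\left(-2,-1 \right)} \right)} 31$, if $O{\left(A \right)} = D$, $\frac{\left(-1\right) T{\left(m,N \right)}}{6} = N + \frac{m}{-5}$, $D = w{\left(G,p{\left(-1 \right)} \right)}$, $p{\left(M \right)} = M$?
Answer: $0$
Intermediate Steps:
$G = 4$ ($G = 1 + 3 = 4$)
$w{\left(Y,P \right)} = 0$
$D = 0$
$T{\left(m,N \right)} = - 6 N + \frac{6 m}{5}$ ($T{\left(m,N \right)} = - 6 \left(N + \frac{m}{-5}\right) = - 6 \left(N - \frac{m}{5}\right) = - 6 N + \frac{6 m}{5}$)
$O{\left(A \right)} = 0$
$- 5 O{\left(T{\left(-2,-1 \right)} \right)} 31 = \left(-5\right) 0 \cdot 31 = 0 \cdot 31 = 0$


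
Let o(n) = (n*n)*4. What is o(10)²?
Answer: 160000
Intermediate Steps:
o(n) = 4*n² (o(n) = n²*4 = 4*n²)
o(10)² = (4*10²)² = (4*100)² = 400² = 160000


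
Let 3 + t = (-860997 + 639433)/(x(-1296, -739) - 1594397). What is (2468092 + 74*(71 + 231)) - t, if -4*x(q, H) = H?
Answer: 15881178067851/6376849 ≈ 2.4904e+6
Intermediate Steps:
x(q, H) = -H/4
t = -18244291/6376849 (t = -3 + (-860997 + 639433)/(-¼*(-739) - 1594397) = -3 - 221564/(739/4 - 1594397) = -3 - 221564/(-6376849/4) = -3 - 221564*(-4/6376849) = -3 + 886256/6376849 = -18244291/6376849 ≈ -2.8610)
(2468092 + 74*(71 + 231)) - t = (2468092 + 74*(71 + 231)) - 1*(-18244291/6376849) = (2468092 + 74*302) + 18244291/6376849 = (2468092 + 22348) + 18244291/6376849 = 2490440 + 18244291/6376849 = 15881178067851/6376849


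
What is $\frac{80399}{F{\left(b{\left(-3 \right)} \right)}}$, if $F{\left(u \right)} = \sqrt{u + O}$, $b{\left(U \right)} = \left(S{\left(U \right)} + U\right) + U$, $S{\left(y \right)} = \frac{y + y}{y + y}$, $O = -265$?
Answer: $- \frac{80399 i \sqrt{30}}{90} \approx - 4892.9 i$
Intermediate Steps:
$S{\left(y \right)} = 1$ ($S{\left(y \right)} = \frac{2 y}{2 y} = 2 y \frac{1}{2 y} = 1$)
$b{\left(U \right)} = 1 + 2 U$ ($b{\left(U \right)} = \left(1 + U\right) + U = 1 + 2 U$)
$F{\left(u \right)} = \sqrt{-265 + u}$ ($F{\left(u \right)} = \sqrt{u - 265} = \sqrt{-265 + u}$)
$\frac{80399}{F{\left(b{\left(-3 \right)} \right)}} = \frac{80399}{\sqrt{-265 + \left(1 + 2 \left(-3\right)\right)}} = \frac{80399}{\sqrt{-265 + \left(1 - 6\right)}} = \frac{80399}{\sqrt{-265 - 5}} = \frac{80399}{\sqrt{-270}} = \frac{80399}{3 i \sqrt{30}} = 80399 \left(- \frac{i \sqrt{30}}{90}\right) = - \frac{80399 i \sqrt{30}}{90}$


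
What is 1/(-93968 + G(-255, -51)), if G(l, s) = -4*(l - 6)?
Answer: -1/92924 ≈ -1.0761e-5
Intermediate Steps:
G(l, s) = 24 - 4*l (G(l, s) = -4*(-6 + l) = 24 - 4*l)
1/(-93968 + G(-255, -51)) = 1/(-93968 + (24 - 4*(-255))) = 1/(-93968 + (24 + 1020)) = 1/(-93968 + 1044) = 1/(-92924) = -1/92924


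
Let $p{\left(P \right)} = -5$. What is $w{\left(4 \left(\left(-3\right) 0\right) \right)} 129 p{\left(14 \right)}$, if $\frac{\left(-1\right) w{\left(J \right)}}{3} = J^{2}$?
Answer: $0$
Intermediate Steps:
$w{\left(J \right)} = - 3 J^{2}$
$w{\left(4 \left(\left(-3\right) 0\right) \right)} 129 p{\left(14 \right)} = - 3 \left(4 \left(\left(-3\right) 0\right)\right)^{2} \cdot 129 \left(-5\right) = - 3 \left(4 \cdot 0\right)^{2} \cdot 129 \left(-5\right) = - 3 \cdot 0^{2} \cdot 129 \left(-5\right) = \left(-3\right) 0 \cdot 129 \left(-5\right) = 0 \cdot 129 \left(-5\right) = 0 \left(-5\right) = 0$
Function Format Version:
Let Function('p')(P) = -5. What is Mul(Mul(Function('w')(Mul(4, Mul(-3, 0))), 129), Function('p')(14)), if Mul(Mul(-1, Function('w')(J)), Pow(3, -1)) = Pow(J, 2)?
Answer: 0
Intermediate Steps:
Function('w')(J) = Mul(-3, Pow(J, 2))
Mul(Mul(Function('w')(Mul(4, Mul(-3, 0))), 129), Function('p')(14)) = Mul(Mul(Mul(-3, Pow(Mul(4, Mul(-3, 0)), 2)), 129), -5) = Mul(Mul(Mul(-3, Pow(Mul(4, 0), 2)), 129), -5) = Mul(Mul(Mul(-3, Pow(0, 2)), 129), -5) = Mul(Mul(Mul(-3, 0), 129), -5) = Mul(Mul(0, 129), -5) = Mul(0, -5) = 0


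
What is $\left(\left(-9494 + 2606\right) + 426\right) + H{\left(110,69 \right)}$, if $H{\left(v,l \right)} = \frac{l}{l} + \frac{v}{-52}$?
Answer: $- \frac{168041}{26} \approx -6463.1$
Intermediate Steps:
$H{\left(v,l \right)} = 1 - \frac{v}{52}$ ($H{\left(v,l \right)} = 1 + v \left(- \frac{1}{52}\right) = 1 - \frac{v}{52}$)
$\left(\left(-9494 + 2606\right) + 426\right) + H{\left(110,69 \right)} = \left(\left(-9494 + 2606\right) + 426\right) + \left(1 - \frac{55}{26}\right) = \left(-6888 + 426\right) + \left(1 - \frac{55}{26}\right) = -6462 - \frac{29}{26} = - \frac{168041}{26}$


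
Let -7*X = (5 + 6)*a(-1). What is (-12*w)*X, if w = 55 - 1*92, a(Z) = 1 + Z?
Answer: 0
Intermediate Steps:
w = -37 (w = 55 - 92 = -37)
X = 0 (X = -(5 + 6)*(1 - 1)/7 = -11*0/7 = -1/7*0 = 0)
(-12*w)*X = -12*(-37)*0 = 444*0 = 0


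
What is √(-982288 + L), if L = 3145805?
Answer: √2163517 ≈ 1470.9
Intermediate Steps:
√(-982288 + L) = √(-982288 + 3145805) = √2163517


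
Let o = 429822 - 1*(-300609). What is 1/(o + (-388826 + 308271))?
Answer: 1/649876 ≈ 1.5388e-6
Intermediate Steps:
o = 730431 (o = 429822 + 300609 = 730431)
1/(o + (-388826 + 308271)) = 1/(730431 + (-388826 + 308271)) = 1/(730431 - 80555) = 1/649876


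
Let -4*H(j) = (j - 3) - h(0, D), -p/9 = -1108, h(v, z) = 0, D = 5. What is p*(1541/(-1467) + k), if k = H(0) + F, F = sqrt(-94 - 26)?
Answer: -488351/163 + 19944*I*sqrt(30) ≈ -2996.0 + 1.0924e+5*I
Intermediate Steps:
p = 9972 (p = -9*(-1108) = 9972)
H(j) = 3/4 - j/4 (H(j) = -((j - 3) - 1*0)/4 = -((-3 + j) + 0)/4 = -(-3 + j)/4 = 3/4 - j/4)
F = 2*I*sqrt(30) (F = sqrt(-120) = 2*I*sqrt(30) ≈ 10.954*I)
k = 3/4 + 2*I*sqrt(30) (k = (3/4 - 1/4*0) + 2*I*sqrt(30) = (3/4 + 0) + 2*I*sqrt(30) = 3/4 + 2*I*sqrt(30) ≈ 0.75 + 10.954*I)
p*(1541/(-1467) + k) = 9972*(1541/(-1467) + (3/4 + 2*I*sqrt(30))) = 9972*(1541*(-1/1467) + (3/4 + 2*I*sqrt(30))) = 9972*(-1541/1467 + (3/4 + 2*I*sqrt(30))) = 9972*(-1763/5868 + 2*I*sqrt(30)) = -488351/163 + 19944*I*sqrt(30)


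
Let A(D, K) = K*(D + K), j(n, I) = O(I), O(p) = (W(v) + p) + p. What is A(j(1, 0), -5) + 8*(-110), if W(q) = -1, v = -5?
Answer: -850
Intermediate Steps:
O(p) = -1 + 2*p (O(p) = (-1 + p) + p = -1 + 2*p)
j(n, I) = -1 + 2*I
A(j(1, 0), -5) + 8*(-110) = -5*((-1 + 2*0) - 5) + 8*(-110) = -5*((-1 + 0) - 5) - 880 = -5*(-1 - 5) - 880 = -5*(-6) - 880 = 30 - 880 = -850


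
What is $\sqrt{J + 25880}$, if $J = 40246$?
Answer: $\sqrt{66126} \approx 257.15$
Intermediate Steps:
$\sqrt{J + 25880} = \sqrt{40246 + 25880} = \sqrt{66126}$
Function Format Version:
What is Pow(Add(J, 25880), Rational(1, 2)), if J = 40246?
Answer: Pow(66126, Rational(1, 2)) ≈ 257.15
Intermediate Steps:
Pow(Add(J, 25880), Rational(1, 2)) = Pow(Add(40246, 25880), Rational(1, 2)) = Pow(66126, Rational(1, 2))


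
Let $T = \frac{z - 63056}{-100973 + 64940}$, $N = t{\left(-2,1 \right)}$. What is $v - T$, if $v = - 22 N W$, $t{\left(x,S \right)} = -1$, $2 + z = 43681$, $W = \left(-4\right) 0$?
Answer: $- \frac{6459}{12011} \approx -0.53776$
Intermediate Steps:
$W = 0$
$z = 43679$ ($z = -2 + 43681 = 43679$)
$N = -1$
$v = 0$ ($v = \left(-22\right) \left(-1\right) 0 = 22 \cdot 0 = 0$)
$T = \frac{6459}{12011}$ ($T = \frac{43679 - 63056}{-100973 + 64940} = - \frac{19377}{-36033} = \left(-19377\right) \left(- \frac{1}{36033}\right) = \frac{6459}{12011} \approx 0.53776$)
$v - T = 0 - \frac{6459}{12011} = - \frac{6459}{12011}$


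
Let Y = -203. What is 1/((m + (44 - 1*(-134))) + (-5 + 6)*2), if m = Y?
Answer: -1/23 ≈ -0.043478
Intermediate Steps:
m = -203
1/((m + (44 - 1*(-134))) + (-5 + 6)*2) = 1/((-203 + (44 - 1*(-134))) + (-5 + 6)*2) = 1/((-203 + (44 + 134)) + 1*2) = 1/((-203 + 178) + 2) = 1/(-25 + 2) = 1/(-23) = -1/23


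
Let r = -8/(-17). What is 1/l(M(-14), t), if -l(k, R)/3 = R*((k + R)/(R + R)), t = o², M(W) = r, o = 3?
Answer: -34/483 ≈ -0.070393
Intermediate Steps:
r = 8/17 (r = -8*(-1/17) = 8/17 ≈ 0.47059)
M(W) = 8/17
t = 9 (t = 3² = 9)
l(k, R) = -3*R/2 - 3*k/2 (l(k, R) = -3*R*(k + R)/(R + R) = -3*R*(R + k)/((2*R)) = -3*R*(R + k)*(1/(2*R)) = -3*R*(R + k)/(2*R) = -3*(R/2 + k/2) = -3*R/2 - 3*k/2)
1/l(M(-14), t) = 1/(-3/2*9 - 3/2*8/17) = 1/(-27/2 - 12/17) = 1/(-483/34) = -34/483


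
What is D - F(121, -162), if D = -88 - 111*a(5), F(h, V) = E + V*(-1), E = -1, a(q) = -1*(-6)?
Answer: -915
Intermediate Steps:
a(q) = 6
F(h, V) = -1 - V (F(h, V) = -1 + V*(-1) = -1 - V)
D = -754 (D = -88 - 111*6 = -88 - 666 = -754)
D - F(121, -162) = -754 - (-1 - 1*(-162)) = -754 - (-1 + 162) = -754 - 1*161 = -754 - 161 = -915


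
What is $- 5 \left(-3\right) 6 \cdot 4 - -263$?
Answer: $623$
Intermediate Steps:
$- 5 \left(-3\right) 6 \cdot 4 - -263 = - 5 \left(\left(-18\right) 4\right) + 263 = \left(-5\right) \left(-72\right) + 263 = 360 + 263 = 623$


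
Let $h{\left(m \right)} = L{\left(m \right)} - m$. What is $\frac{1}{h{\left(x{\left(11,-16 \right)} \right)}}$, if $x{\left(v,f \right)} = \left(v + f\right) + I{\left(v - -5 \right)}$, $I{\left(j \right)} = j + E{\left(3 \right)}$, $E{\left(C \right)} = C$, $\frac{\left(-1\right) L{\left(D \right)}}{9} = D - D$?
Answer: $- \frac{1}{14} \approx -0.071429$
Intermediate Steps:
$L{\left(D \right)} = 0$ ($L{\left(D \right)} = - 9 \left(D - D\right) = \left(-9\right) 0 = 0$)
$I{\left(j \right)} = 3 + j$ ($I{\left(j \right)} = j + 3 = 3 + j$)
$x{\left(v,f \right)} = 8 + f + 2 v$ ($x{\left(v,f \right)} = \left(v + f\right) + \left(3 + \left(v - -5\right)\right) = \left(f + v\right) + \left(3 + \left(v + 5\right)\right) = \left(f + v\right) + \left(3 + \left(5 + v\right)\right) = \left(f + v\right) + \left(8 + v\right) = 8 + f + 2 v$)
$h{\left(m \right)} = - m$ ($h{\left(m \right)} = 0 - m = - m$)
$\frac{1}{h{\left(x{\left(11,-16 \right)} \right)}} = \frac{1}{\left(-1\right) \left(8 - 16 + 2 \cdot 11\right)} = \frac{1}{\left(-1\right) \left(8 - 16 + 22\right)} = \frac{1}{\left(-1\right) 14} = \frac{1}{-14} = - \frac{1}{14}$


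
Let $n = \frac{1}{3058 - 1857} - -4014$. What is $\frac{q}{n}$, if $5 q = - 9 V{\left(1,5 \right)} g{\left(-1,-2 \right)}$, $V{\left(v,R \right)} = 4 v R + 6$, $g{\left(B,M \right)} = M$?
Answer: $\frac{562068}{24104075} \approx 0.023318$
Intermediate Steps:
$V{\left(v,R \right)} = 6 + 4 R v$ ($V{\left(v,R \right)} = 4 R v + 6 = 6 + 4 R v$)
$n = \frac{4820815}{1201}$ ($n = \frac{1}{1201} + 4014 = \frac{4820815}{1201} \approx 4014.0$)
$q = \frac{468}{5}$ ($q = \frac{- 9 \left(6 + 4 \cdot 5 \cdot 1\right) \left(-2\right)}{5} = \frac{- 9 \left(6 + 20\right) \left(-2\right)}{5} = \frac{\left(-9\right) 26 \left(-2\right)}{5} = \frac{\left(-234\right) \left(-2\right)}{5} = \frac{1}{5} \cdot 468 = \frac{468}{5} \approx 93.6$)
$\frac{q}{n} = \frac{468}{5 \cdot \frac{4820815}{1201}} = \frac{468}{5} \cdot \frac{1201}{4820815} = \frac{562068}{24104075}$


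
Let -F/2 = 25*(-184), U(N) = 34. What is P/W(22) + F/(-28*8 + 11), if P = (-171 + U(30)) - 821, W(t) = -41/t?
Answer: 4111988/8733 ≈ 470.86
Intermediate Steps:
F = 9200 (F = -50*(-184) = -2*(-4600) = 9200)
P = -958 (P = (-171 + 34) - 821 = -137 - 821 = -958)
P/W(22) + F/(-28*8 + 11) = -958/((-41/22)) + 9200/(-28*8 + 11) = -958/((-41*1/22)) + 9200/(-224 + 11) = -958/(-41/22) + 9200/(-213) = -958*(-22/41) + 9200*(-1/213) = 21076/41 - 9200/213 = 4111988/8733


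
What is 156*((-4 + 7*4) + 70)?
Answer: 14664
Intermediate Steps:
156*((-4 + 7*4) + 70) = 156*((-4 + 28) + 70) = 156*(24 + 70) = 156*94 = 14664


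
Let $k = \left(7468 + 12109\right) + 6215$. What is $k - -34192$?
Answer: $59984$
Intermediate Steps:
$k = 25792$ ($k = 19577 + 6215 = 25792$)
$k - -34192 = 25792 - -34192 = 25792 + 34192 = 59984$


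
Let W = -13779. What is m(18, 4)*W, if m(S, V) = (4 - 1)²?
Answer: -124011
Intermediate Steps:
m(S, V) = 9 (m(S, V) = 3² = 9)
m(18, 4)*W = 9*(-13779) = -124011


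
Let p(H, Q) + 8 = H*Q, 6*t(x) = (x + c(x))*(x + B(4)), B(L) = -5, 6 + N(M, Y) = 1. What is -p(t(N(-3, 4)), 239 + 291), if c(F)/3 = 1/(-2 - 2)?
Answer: -30427/6 ≈ -5071.2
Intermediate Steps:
N(M, Y) = -5 (N(M, Y) = -6 + 1 = -5)
c(F) = -¾ (c(F) = 3/(-2 - 2) = 3/(-4) = 3*(-¼) = -¾)
t(x) = (-5 + x)*(-¾ + x)/6 (t(x) = ((x - ¾)*(x - 5))/6 = ((-¾ + x)*(-5 + x))/6 = ((-5 + x)*(-¾ + x))/6 = (-5 + x)*(-¾ + x)/6)
p(H, Q) = -8 + H*Q
-p(t(N(-3, 4)), 239 + 291) = -(-8 + (5/8 - 23/24*(-5) + (⅙)*(-5)²)*(239 + 291)) = -(-8 + (5/8 + 115/24 + (⅙)*25)*530) = -(-8 + (5/8 + 115/24 + 25/6)*530) = -(-8 + (115/12)*530) = -(-8 + 30475/6) = -1*30427/6 = -30427/6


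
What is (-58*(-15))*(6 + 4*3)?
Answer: 15660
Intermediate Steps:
(-58*(-15))*(6 + 4*3) = 870*(6 + 12) = 870*18 = 15660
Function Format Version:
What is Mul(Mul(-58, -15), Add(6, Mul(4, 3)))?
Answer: 15660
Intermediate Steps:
Mul(Mul(-58, -15), Add(6, Mul(4, 3))) = Mul(870, Add(6, 12)) = Mul(870, 18) = 15660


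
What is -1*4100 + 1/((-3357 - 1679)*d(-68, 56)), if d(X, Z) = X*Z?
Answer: -78626060799/19177088 ≈ -4100.0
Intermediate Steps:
-1*4100 + 1/((-3357 - 1679)*d(-68, 56)) = -1*4100 + 1/((-3357 - 1679)*((-68*56))) = -4100 + 1/(-5036*(-3808)) = -4100 - 1/5036*(-1/3808) = -4100 + 1/19177088 = -78626060799/19177088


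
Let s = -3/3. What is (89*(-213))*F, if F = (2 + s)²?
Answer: -18957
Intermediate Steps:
s = -1 (s = -3*⅓ = -1)
F = 1 (F = (2 - 1)² = 1² = 1)
(89*(-213))*F = (89*(-213))*1 = -18957*1 = -18957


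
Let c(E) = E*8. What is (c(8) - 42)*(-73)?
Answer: -1606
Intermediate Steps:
c(E) = 8*E
(c(8) - 42)*(-73) = (8*8 - 42)*(-73) = (64 - 42)*(-73) = 22*(-73) = -1606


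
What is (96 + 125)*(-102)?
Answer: -22542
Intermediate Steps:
(96 + 125)*(-102) = 221*(-102) = -22542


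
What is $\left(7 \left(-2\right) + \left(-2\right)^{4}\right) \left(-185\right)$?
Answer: $-370$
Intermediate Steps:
$\left(7 \left(-2\right) + \left(-2\right)^{4}\right) \left(-185\right) = \left(-14 + 16\right) \left(-185\right) = 2 \left(-185\right) = -370$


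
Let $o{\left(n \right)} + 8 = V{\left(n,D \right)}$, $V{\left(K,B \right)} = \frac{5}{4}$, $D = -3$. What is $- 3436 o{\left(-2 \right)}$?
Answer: $23193$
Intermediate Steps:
$V{\left(K,B \right)} = \frac{5}{4}$ ($V{\left(K,B \right)} = 5 \cdot \frac{1}{4} = \frac{5}{4}$)
$o{\left(n \right)} = - \frac{27}{4}$ ($o{\left(n \right)} = -8 + \frac{5}{4} = - \frac{27}{4}$)
$- 3436 o{\left(-2 \right)} = \left(-3436\right) \left(- \frac{27}{4}\right) = 23193$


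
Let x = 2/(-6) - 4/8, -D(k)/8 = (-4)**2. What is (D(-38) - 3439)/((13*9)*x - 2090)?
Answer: 7134/4375 ≈ 1.6306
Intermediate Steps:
D(k) = -128 (D(k) = -8*(-4)**2 = -8*16 = -128)
x = -5/6 (x = 2*(-1/6) - 4*1/8 = -1/3 - 1/2 = -5/6 ≈ -0.83333)
(D(-38) - 3439)/((13*9)*x - 2090) = (-128 - 3439)/((13*9)*(-5/6) - 2090) = -3567/(117*(-5/6) - 2090) = -3567/(-195/2 - 2090) = -3567/(-4375/2) = -3567*(-2/4375) = 7134/4375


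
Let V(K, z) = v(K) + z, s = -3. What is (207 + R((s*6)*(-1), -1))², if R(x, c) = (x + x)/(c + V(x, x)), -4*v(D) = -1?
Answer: 23126481/529 ≈ 43717.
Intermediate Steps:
v(D) = ¼ (v(D) = -¼*(-1) = ¼)
V(K, z) = ¼ + z
R(x, c) = 2*x/(¼ + c + x) (R(x, c) = (x + x)/(c + (¼ + x)) = (2*x)/(¼ + c + x) = 2*x/(¼ + c + x))
(207 + R((s*6)*(-1), -1))² = (207 + 8*(-3*6*(-1))/(1 + 4*(-1) + 4*(-3*6*(-1))))² = (207 + 8*(-18*(-1))/(1 - 4 + 4*(-18*(-1))))² = (207 + 8*18/(1 - 4 + 4*18))² = (207 + 8*18/(1 - 4 + 72))² = (207 + 8*18/69)² = (207 + 8*18*(1/69))² = (207 + 48/23)² = (4809/23)² = 23126481/529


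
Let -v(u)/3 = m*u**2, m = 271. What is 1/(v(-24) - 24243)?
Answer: -1/492531 ≈ -2.0303e-6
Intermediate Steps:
v(u) = -813*u**2
1/(v(-24) - 24243) = 1/(-813*(-24)**2 - 24243) = 1/(-813*576 - 24243) = 1/(-468288 - 24243) = 1/(-492531) = -1/492531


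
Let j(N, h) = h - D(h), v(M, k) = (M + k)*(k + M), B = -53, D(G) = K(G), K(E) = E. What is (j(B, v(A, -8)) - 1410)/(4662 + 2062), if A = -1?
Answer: -705/3362 ≈ -0.20970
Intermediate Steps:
D(G) = G
v(M, k) = (M + k)² (v(M, k) = (M + k)*(M + k) = (M + k)²)
j(N, h) = 0 (j(N, h) = h - h = 0)
(j(B, v(A, -8)) - 1410)/(4662 + 2062) = (0 - 1410)/(4662 + 2062) = -1410/6724 = -1410*1/6724 = -705/3362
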